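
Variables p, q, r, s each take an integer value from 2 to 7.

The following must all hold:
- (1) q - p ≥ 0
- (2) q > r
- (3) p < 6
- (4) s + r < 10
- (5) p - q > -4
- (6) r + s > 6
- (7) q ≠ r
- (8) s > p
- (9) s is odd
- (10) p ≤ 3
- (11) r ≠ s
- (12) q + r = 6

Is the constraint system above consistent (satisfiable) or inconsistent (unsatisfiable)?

Take p = 2, q = 4, r = 2, s = 7. Then constraint 1: q - p = 2; constraint 4: s + r = 9; constraint 5: p - q = -2, and every other listed constraint is also met.

Satisfiable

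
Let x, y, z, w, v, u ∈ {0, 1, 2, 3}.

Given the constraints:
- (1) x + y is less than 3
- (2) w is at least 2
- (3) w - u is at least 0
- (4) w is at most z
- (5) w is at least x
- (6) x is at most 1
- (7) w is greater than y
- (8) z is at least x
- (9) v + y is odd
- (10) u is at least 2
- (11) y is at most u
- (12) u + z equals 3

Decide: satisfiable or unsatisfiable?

From constraint 10: u ≥ 2. From constraints 2 and 4: z ≥ w ≥ 2. Hence u + z ≥ 4. But constraint 12 requires u + z = 3, and 3 < 4. Contradiction.

Unsatisfiable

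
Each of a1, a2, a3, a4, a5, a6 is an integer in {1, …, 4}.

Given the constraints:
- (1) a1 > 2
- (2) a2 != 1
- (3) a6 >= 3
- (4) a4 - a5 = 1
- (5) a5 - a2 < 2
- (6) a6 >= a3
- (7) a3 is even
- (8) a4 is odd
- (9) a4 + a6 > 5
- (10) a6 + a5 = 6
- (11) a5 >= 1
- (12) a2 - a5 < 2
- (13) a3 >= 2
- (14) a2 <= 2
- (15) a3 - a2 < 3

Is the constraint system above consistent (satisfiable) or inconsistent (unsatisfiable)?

Satisfiable

Take a1 = 4, a2 = 2, a3 = 4, a4 = 3, a5 = 2, a6 = 4. Then constraint 4: a4 - a5 = 1; constraint 5: a5 - a2 = 0, and every other listed constraint is also met.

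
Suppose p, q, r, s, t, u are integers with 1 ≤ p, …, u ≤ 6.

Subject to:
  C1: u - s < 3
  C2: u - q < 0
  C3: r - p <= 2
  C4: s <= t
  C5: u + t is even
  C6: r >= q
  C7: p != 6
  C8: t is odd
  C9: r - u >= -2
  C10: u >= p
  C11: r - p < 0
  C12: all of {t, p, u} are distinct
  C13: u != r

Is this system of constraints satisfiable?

Unsatisfiable

Constraints 2, 6, 10, and 11 give q ≤ r, r < p, p ≤ u, u < q. Chaining: q ≤ r < p ≤ u < q, which forces q < q — impossible.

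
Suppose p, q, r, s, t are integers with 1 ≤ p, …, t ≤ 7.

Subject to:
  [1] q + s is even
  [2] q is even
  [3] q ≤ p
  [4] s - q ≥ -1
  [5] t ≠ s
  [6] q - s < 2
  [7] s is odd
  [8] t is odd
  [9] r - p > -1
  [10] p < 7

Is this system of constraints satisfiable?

Constraint 2 makes q even and constraint 7 makes s odd, so q + s must be odd. Constraint 1 says q + s is even — contradiction.

Unsatisfiable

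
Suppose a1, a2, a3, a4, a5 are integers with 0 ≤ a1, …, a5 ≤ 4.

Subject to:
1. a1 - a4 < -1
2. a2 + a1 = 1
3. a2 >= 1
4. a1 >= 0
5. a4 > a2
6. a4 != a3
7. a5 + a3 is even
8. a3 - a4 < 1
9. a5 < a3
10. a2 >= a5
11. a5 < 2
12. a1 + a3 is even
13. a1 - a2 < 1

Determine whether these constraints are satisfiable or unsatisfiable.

One satisfying assignment is a1 = 0, a2 = 1, a3 = 2, a4 = 3, a5 = 0.
For the less obvious constraints — constraint 1: a1 - a4 = -3; constraint 2: a2 + a1 = 1 — and the others hold by inspection.

Satisfiable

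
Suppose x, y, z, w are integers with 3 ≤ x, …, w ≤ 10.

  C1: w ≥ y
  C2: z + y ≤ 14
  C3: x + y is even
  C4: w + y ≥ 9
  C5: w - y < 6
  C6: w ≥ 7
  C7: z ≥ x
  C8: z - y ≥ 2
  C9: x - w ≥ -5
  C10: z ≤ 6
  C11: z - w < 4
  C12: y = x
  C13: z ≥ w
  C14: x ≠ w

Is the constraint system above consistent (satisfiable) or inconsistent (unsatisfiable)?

From constraint 6: w ≥ 7. From constraints 10 and 13: w ≤ z and z ≤ 6, so w ≤ 6. But 6 < 7, so no value of w works.

Unsatisfiable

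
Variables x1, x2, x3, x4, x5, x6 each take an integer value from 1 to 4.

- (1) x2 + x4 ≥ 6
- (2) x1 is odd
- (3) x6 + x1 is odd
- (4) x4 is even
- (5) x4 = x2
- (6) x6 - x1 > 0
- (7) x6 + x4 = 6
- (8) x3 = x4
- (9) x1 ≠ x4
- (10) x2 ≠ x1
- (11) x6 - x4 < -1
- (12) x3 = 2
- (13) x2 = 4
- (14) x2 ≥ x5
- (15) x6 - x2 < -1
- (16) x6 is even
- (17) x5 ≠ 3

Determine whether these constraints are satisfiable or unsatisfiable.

Unsatisfiable

Constraint 12 fixes x3 = 2 and constraint 13 fixes x2 = 4. Constraints 5 and 8 give x3 = x4 = x2, so x3 = x2. But 2 ≠ 4 — contradiction.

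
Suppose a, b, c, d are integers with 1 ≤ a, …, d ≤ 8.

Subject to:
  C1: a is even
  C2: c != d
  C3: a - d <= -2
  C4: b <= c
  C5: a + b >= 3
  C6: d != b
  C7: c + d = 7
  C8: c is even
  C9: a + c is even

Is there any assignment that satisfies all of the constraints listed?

Satisfiable

The assignment a = 2, b = 1, c = 2, d = 5 works:
  constraint 3 holds since a - d = -3.
  constraint 5 holds since a + b = 3.
The rest check out directly.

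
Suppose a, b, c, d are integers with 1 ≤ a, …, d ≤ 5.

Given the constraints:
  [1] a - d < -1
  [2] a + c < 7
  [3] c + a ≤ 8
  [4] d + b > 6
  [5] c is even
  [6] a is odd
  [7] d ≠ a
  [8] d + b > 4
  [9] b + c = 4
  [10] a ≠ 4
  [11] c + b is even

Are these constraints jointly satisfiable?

Satisfiable

Take a = 3, b = 2, c = 2, d = 5. Then constraint 1: a - d = -2; constraint 2: a + c = 5; constraint 3: c + a = 5, and every other listed constraint is also met.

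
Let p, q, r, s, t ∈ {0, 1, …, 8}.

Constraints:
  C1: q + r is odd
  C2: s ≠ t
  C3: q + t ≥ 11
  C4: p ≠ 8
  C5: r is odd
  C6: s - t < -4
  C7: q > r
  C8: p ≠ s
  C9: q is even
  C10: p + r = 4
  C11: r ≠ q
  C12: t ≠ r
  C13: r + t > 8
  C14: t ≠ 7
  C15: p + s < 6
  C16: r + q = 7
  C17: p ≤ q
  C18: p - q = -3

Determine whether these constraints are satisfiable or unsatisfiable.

Setting (p, q, r, s, t) = (1, 4, 3, 2, 8) satisfies everything: constraint 3: q + t = 12; constraint 6: s - t = -6; constraint 10: p + r = 4, and the others follow.

Satisfiable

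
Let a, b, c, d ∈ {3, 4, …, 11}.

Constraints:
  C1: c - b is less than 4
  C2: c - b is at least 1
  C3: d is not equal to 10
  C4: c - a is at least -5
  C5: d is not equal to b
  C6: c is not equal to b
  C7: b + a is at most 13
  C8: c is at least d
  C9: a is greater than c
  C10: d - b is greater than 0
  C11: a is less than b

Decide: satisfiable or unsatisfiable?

Unsatisfiable

Constraints 8, 9, 10, and 11 give a < b, b < d, d ≤ c, c < a. Chaining: a < b < d ≤ c < a, which forces a < a — impossible.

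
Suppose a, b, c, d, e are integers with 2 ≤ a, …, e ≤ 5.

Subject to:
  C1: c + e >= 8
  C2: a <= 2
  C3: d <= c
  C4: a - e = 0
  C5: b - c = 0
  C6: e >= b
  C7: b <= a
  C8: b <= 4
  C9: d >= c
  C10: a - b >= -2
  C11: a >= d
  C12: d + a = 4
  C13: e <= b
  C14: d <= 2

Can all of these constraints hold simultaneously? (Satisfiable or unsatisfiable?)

Unsatisfiable

From constraints 9 and 14: c ≤ d ≤ 2. From constraints 8 and 13: e ≤ b ≤ 4. Hence c + e ≤ 6. But constraint 1 requires c + e ≥ 8, and 8 > 6. Contradiction.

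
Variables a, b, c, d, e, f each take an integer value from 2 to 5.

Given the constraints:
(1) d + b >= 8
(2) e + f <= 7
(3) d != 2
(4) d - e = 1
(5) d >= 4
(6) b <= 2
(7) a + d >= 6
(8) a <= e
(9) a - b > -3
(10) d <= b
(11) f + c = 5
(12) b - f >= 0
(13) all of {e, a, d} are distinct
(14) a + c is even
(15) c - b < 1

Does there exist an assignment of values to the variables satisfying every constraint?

From constraint 5: d ≥ 4. From constraints 6 and 10: d ≤ b and b ≤ 2, so d ≤ 2. But 2 < 4, so no value of d works.

Unsatisfiable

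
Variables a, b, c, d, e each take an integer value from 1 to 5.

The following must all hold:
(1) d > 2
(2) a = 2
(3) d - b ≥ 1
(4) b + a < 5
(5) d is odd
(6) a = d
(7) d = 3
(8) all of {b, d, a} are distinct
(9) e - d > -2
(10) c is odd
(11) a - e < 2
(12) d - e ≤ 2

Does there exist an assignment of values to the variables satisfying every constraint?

Unsatisfiable

Constraint 2 fixes a = 2 and constraint 7 fixes d = 3, but constraint 6 requires a = d. Since 2 ≠ 3, contradiction.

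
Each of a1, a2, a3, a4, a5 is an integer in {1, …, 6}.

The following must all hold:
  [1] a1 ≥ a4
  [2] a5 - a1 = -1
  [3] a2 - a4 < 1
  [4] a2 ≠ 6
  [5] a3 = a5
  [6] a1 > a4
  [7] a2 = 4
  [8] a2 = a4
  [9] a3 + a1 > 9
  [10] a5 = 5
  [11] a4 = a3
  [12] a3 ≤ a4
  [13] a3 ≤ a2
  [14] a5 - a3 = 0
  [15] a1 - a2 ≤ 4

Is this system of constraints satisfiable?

Unsatisfiable

Constraint 7 fixes a2 = 4 and constraint 10 fixes a5 = 5. Constraints 5, 8, and 11 give a2 = a4 = a3 = a5, so a2 = a5. But 4 ≠ 5 — contradiction.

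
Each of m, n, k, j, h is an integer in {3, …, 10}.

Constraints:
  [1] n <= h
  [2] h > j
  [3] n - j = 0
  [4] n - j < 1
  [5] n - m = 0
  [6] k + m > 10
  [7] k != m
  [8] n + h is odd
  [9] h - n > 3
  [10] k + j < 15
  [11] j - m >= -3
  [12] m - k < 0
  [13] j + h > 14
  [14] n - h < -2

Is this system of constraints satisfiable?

Satisfiable

Take m = 5, n = 5, k = 7, j = 5, h = 10. Then constraint 3: n - j = 0; constraint 4: n - j = 0; constraint 5: n - m = 0, and every other listed constraint is also met.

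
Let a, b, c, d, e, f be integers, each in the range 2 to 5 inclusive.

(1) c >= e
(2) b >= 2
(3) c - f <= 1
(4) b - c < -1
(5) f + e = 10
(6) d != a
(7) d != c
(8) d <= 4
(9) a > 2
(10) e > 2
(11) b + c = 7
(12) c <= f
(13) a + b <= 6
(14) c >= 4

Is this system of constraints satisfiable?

Satisfiable

Setting (a, b, c, d, e, f) = (4, 2, 5, 3, 5, 5) satisfies everything: constraint 3: c - f = 0; constraint 4: b - c = -3; constraint 5: f + e = 10, and the others follow.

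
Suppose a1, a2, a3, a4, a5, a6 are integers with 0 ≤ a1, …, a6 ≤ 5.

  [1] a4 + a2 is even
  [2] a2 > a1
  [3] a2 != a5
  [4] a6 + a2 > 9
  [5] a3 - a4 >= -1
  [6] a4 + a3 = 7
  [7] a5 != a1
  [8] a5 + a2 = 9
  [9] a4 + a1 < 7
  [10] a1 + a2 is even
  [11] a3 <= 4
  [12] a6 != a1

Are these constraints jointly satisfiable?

Satisfiable

Try a1 = 3, a2 = 5, a3 = 4, a4 = 3, a5 = 4, a6 = 5.
Check constraint 4: a6 + a2 = 10; constraint 5: a3 - a4 = 1. The remaining constraints are straightforward to verify.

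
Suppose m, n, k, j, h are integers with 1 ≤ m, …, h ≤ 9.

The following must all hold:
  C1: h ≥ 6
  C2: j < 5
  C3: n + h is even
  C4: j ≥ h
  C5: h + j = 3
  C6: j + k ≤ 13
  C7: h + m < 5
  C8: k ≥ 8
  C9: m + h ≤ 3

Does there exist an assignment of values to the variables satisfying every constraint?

Unsatisfiable

From constraints 1 and 4: j ≥ h ≥ 6. From constraint 8: k ≥ 8. Hence j + k ≥ 14. But constraint 6 requires j + k ≤ 13, and 13 < 14. Contradiction.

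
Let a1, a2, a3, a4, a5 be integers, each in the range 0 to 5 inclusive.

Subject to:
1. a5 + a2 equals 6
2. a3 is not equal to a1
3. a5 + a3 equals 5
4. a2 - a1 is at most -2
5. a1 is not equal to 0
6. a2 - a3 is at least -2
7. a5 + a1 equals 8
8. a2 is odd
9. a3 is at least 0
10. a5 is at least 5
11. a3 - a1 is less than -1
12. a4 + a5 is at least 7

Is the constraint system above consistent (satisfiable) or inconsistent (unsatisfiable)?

The assignment a1 = 3, a2 = 1, a3 = 0, a4 = 5, a5 = 5 works:
  constraint 1 holds since a5 + a2 = 6.
  constraint 3 holds since a5 + a3 = 5.
The rest check out directly.

Satisfiable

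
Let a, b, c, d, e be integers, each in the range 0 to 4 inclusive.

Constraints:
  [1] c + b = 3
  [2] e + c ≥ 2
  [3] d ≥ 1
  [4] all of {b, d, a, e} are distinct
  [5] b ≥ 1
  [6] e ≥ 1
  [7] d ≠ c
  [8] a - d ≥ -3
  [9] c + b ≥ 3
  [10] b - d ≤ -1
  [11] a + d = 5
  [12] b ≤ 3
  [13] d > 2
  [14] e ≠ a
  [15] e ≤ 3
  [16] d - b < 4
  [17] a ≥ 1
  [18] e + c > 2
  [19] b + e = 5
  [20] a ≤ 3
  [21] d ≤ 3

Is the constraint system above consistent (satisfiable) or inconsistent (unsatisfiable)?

Constraints 3, 5, 6, 12, 15, 17, 20, and 21 confine each of b, d, a, e to the 3 values {1, …, 3}.
Constraint 4 requires all 4 of them to be distinct, but only 3 values are available — impossible by the pigeonhole principle.

Unsatisfiable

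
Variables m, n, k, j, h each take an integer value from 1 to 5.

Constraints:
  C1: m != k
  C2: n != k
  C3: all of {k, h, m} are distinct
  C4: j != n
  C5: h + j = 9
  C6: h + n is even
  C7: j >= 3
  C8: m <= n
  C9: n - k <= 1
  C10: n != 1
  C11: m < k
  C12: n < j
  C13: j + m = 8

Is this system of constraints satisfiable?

Satisfiable

The assignment m = 3, n = 4, k = 5, j = 5, h = 4 works:
  constraint 5 holds since h + j = 9.
  constraint 9 holds since n - k = -1.
The rest check out directly.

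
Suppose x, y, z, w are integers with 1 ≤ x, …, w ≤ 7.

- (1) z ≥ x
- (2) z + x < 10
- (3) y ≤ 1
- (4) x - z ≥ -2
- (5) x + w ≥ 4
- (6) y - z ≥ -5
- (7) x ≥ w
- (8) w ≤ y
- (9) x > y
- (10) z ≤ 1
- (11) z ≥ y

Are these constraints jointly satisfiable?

From constraints 1 and 10: x ≤ z ≤ 1. From constraints 3 and 8: w ≤ y ≤ 1. Hence x + w ≤ 2. But constraint 5 requires x + w ≥ 4, and 4 > 2. Contradiction.

Unsatisfiable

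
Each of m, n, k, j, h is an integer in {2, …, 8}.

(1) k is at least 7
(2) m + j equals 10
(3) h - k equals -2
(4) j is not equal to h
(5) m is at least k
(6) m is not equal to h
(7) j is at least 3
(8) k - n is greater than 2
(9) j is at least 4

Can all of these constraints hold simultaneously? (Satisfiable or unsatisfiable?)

Unsatisfiable

From constraints 1 and 5: m ≥ k ≥ 7. From constraint 9: j ≥ 4. Hence m + j ≥ 11. But constraint 2 requires m + j = 10, and 10 < 11. Contradiction.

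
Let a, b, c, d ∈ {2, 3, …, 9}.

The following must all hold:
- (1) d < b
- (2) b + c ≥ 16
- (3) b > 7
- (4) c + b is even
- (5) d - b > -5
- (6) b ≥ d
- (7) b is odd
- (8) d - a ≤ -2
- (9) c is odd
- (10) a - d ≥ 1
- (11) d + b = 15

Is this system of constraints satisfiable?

Satisfiable

The assignment a = 9, b = 9, c = 9, d = 6 works:
  constraint 2 holds since b + c = 18.
  constraint 5 holds since d - b = -3.
The rest check out directly.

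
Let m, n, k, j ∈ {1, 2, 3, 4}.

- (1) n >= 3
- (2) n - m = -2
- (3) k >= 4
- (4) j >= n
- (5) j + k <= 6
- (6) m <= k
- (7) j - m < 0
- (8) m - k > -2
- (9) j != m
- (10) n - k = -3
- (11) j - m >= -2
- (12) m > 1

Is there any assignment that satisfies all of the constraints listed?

From constraints 1 and 4: j ≥ n ≥ 3. From constraint 3: k ≥ 4. Hence j + k ≥ 7. But constraint 5 requires j + k ≤ 6, and 6 < 7. Contradiction.

Unsatisfiable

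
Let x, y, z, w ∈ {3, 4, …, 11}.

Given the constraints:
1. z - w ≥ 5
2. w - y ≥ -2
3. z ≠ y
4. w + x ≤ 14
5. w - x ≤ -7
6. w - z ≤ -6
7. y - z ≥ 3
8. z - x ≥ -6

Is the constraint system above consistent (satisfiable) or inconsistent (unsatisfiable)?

Unsatisfiable

Constraints 2, 5, 7, and 8 give y − z ≥ 3, z − x ≥ -6, x − w ≥ 7, w − y ≥ -2.
Adding all 4 inequalities: the left sides telescope to 0, and the right sides sum to 3 + (-6) + 7 + (-2) = 2. So 0 ≥ 2, which is false.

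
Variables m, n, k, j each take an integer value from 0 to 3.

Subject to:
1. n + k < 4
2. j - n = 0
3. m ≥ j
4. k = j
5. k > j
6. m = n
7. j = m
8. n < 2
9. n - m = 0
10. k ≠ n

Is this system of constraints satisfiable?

Unsatisfiable

From constraints 4, 6, and 7, k = j = m = n, so k = n. But constraint 10 says k ≠ n. Contradiction.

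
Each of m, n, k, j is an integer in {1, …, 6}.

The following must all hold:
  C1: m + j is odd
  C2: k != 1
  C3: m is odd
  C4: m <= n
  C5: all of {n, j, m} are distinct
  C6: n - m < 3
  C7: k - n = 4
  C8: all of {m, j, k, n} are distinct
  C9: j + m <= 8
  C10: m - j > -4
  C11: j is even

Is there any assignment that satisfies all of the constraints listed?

Take m = 1, n = 2, k = 6, j = 4. Then constraint 6: n - m = 1; constraint 7: k - n = 4, and every other listed constraint is also met.

Satisfiable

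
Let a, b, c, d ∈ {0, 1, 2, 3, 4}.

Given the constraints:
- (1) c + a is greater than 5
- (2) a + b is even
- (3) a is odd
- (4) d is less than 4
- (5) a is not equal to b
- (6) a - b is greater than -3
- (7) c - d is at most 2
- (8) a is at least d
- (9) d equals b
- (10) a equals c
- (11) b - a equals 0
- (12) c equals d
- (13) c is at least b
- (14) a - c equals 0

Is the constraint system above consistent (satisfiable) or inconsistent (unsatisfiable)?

Unsatisfiable

From constraints 9, 10, and 12, a = c = d = b, so a = b. But constraint 5 says a ≠ b. Contradiction.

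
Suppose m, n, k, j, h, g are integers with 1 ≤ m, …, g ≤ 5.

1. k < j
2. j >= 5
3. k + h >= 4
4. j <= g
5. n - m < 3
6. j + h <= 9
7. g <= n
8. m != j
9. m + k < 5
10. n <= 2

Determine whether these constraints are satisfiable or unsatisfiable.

From constraints 2 and 4: g ≥ j and j ≥ 5, so g ≥ 5. From constraints 7 and 10: g ≤ n and n ≤ 2, so g ≤ 2. But 2 < 5, so no value of g works.

Unsatisfiable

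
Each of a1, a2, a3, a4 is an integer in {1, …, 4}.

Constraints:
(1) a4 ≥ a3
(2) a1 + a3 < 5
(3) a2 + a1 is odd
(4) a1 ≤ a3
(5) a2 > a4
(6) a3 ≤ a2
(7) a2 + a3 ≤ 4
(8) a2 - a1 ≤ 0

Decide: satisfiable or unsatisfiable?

Constraints 1, 4, 5, and 8 give a4 < a2, a2 ≤ a1, a1 ≤ a3, a3 ≤ a4. Chaining: a4 < a2 ≤ a1 ≤ a3 ≤ a4, which forces a4 < a4 — impossible.

Unsatisfiable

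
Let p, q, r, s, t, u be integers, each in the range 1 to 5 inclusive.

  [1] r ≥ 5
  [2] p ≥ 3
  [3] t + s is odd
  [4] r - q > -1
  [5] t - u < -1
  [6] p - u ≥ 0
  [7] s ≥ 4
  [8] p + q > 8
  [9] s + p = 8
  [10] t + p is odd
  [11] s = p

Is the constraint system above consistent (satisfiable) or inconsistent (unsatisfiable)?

One satisfying assignment is p = 4, q = 5, r = 5, s = 4, t = 1, u = 4.
For the less obvious constraints — constraint 4: r - q = 0; constraint 5: t - u = -3; constraint 6: p - u = 0 — and the others hold by inspection.

Satisfiable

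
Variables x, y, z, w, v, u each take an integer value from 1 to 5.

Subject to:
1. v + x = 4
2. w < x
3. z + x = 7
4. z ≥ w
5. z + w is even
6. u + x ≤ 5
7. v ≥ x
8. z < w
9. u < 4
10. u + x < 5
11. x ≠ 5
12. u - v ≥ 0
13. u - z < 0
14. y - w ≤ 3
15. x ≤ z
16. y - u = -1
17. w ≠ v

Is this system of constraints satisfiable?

Unsatisfiable

Constraints 2, 7, 8, 12, and 13 give w < x, x ≤ v, v ≤ u, u < z, z < w. Chaining: w < x ≤ v ≤ u < z < w, which forces w < w — impossible.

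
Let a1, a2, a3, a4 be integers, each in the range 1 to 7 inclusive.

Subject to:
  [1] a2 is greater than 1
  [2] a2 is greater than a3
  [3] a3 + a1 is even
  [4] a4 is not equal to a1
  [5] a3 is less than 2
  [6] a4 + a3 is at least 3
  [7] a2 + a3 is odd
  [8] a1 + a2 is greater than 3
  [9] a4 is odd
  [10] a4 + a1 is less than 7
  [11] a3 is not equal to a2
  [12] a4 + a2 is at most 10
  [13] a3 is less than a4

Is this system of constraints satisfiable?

The assignment a1 = 1, a2 = 4, a3 = 1, a4 = 3 works:
  constraint 6 holds since a4 + a3 = 4.
  constraint 8 holds since a1 + a2 = 5.
The rest check out directly.

Satisfiable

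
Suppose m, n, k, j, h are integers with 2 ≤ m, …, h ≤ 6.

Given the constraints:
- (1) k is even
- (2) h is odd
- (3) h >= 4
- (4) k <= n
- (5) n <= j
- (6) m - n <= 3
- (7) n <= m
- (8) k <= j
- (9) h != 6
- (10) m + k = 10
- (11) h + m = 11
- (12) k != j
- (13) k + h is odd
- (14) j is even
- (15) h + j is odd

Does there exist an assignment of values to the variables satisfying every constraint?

Satisfiable

The assignment m = 6, n = 6, k = 4, j = 6, h = 5 works:
  constraint 6 holds since m - n = 0.
  constraint 10 holds since m + k = 10.
The rest check out directly.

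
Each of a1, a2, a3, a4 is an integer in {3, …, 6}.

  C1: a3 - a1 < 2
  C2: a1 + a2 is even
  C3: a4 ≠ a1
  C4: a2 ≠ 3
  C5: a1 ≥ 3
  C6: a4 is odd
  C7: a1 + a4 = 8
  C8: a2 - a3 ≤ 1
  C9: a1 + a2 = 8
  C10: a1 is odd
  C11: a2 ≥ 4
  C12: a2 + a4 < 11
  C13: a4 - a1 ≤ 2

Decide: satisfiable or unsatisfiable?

Satisfiable

The assignment a1 = 3, a2 = 5, a3 = 4, a4 = 5 works:
  constraint 1 holds since a3 - a1 = 1.
  constraint 7 holds since a1 + a4 = 8.
The rest check out directly.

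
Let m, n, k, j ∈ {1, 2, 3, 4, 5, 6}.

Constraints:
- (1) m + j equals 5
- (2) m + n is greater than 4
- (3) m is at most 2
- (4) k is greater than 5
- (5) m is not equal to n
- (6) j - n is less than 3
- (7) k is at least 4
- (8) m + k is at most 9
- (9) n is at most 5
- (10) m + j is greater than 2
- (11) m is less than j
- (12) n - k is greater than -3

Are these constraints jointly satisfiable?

The assignment m = 1, n = 4, k = 6, j = 4 works:
  constraint 1 holds since m + j = 5.
  constraint 2 holds since m + n = 5.
The rest check out directly.

Satisfiable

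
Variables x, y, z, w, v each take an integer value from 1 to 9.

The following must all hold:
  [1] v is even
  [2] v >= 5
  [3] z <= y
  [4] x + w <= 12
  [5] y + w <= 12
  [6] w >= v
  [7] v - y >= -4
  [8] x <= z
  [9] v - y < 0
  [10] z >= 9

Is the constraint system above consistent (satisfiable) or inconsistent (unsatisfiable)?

Unsatisfiable

From constraints 3 and 10: y ≥ z ≥ 9. From constraints 2 and 6: w ≥ v ≥ 5. Hence y + w ≥ 14. But constraint 5 requires y + w ≤ 12, and 12 < 14. Contradiction.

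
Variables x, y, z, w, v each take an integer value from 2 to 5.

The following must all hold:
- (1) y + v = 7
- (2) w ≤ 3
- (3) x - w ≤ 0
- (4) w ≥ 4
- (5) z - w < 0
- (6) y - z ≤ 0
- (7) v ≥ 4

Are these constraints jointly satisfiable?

From constraint 4: w ≥ 4. From constraint 2: w ≤ 3. But 3 < 4, so no value of w works.

Unsatisfiable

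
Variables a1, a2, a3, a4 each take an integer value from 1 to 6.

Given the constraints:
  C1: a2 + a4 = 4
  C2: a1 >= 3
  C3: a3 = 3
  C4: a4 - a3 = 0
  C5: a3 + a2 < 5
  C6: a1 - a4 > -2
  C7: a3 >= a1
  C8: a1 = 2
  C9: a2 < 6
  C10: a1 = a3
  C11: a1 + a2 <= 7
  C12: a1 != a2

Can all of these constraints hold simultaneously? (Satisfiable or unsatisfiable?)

Unsatisfiable

Constraint 8 fixes a1 = 2 and constraint 3 fixes a3 = 3, but constraint 10 requires a1 = a3. Since 2 ≠ 3, contradiction.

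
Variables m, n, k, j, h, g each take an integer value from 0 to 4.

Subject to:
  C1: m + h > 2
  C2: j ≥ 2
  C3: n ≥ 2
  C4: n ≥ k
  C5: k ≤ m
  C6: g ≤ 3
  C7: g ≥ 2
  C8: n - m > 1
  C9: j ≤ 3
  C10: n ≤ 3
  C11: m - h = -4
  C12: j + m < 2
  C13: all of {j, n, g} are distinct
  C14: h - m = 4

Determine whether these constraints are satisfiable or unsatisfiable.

Constraints 2, 3, 6, 7, 9, and 10 confine each of j, n, g to the 2 values {2, 3}.
Constraint 13 requires all 3 of them to be distinct, but only 2 values are available — impossible by the pigeonhole principle.

Unsatisfiable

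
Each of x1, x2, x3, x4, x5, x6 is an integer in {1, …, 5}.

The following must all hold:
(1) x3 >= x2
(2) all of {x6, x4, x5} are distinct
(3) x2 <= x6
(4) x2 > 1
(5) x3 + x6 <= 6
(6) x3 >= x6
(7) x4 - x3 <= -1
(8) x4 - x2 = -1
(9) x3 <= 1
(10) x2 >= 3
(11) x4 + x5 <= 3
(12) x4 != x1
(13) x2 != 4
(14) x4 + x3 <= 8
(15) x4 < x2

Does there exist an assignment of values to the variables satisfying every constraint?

From constraints 3 and 10: x6 ≥ x2 and x2 ≥ 3, so x6 ≥ 3. From constraints 6 and 9: x6 ≤ x3 and x3 ≤ 1, so x6 ≤ 1. But 1 < 3, so no value of x6 works.

Unsatisfiable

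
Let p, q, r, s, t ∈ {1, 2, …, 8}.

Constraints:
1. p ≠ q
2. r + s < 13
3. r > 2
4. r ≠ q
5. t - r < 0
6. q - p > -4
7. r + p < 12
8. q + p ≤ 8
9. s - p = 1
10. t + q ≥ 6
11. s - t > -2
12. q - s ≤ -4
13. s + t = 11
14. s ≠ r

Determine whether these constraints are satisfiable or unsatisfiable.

Satisfiable

Try p = 4, q = 1, r = 7, s = 5, t = 6.
Check constraint 2: r + s = 12; constraint 5: t - r = -1; constraint 6: q - p = -3. The remaining constraints are straightforward to verify.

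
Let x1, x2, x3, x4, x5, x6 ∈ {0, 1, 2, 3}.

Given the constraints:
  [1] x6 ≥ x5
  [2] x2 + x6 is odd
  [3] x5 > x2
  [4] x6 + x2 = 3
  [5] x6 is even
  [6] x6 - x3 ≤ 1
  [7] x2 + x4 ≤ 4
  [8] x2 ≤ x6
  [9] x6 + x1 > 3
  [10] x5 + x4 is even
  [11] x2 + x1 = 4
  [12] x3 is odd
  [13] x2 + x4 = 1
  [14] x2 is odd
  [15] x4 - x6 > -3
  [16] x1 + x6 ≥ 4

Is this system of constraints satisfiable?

Satisfiable

The assignment x1 = 3, x2 = 1, x3 = 1, x4 = 0, x5 = 2, x6 = 2 works:
  constraint 4 holds since x6 + x2 = 3.
  constraint 6 holds since x6 - x3 = 1.
  constraint 7 holds since x2 + x4 = 1.
The rest check out directly.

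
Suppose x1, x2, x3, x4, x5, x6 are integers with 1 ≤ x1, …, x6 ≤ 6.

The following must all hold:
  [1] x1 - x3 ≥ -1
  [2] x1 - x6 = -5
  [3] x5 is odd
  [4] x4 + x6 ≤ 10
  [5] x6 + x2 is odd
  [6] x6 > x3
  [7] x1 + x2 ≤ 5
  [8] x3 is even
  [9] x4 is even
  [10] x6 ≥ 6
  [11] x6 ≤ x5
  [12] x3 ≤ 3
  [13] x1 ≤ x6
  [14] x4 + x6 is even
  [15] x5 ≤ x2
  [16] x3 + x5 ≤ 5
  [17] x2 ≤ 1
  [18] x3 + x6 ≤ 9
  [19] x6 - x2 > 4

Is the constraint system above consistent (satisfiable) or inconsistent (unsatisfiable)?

Unsatisfiable

From constraints 10 and 11: x5 ≥ x6 and x6 ≥ 6, so x5 ≥ 6. From constraints 15 and 17: x5 ≤ x2 and x2 ≤ 1, so x5 ≤ 1. But 1 < 6, so no value of x5 works.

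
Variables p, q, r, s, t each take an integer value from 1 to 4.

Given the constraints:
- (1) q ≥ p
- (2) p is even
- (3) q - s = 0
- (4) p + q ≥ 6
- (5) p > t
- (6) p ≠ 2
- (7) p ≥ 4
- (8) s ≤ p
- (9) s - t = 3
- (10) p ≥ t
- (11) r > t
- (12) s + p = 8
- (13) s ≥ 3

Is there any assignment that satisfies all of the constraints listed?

Satisfiable

Setting (p, q, r, s, t) = (4, 4, 4, 4, 1) satisfies everything: constraint 3: q - s = 0; constraint 4: p + q = 8, and the others follow.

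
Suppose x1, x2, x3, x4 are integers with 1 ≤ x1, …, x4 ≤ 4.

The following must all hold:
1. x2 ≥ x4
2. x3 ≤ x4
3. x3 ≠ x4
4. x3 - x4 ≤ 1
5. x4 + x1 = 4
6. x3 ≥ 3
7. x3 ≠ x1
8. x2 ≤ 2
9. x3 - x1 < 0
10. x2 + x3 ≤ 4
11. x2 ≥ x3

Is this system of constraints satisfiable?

Unsatisfiable

From constraints 2 and 6: x4 ≥ x3 and x3 ≥ 3, so x4 ≥ 3. From constraints 1 and 8: x4 ≤ x2 and x2 ≤ 2, so x4 ≤ 2. But 2 < 3, so no value of x4 works.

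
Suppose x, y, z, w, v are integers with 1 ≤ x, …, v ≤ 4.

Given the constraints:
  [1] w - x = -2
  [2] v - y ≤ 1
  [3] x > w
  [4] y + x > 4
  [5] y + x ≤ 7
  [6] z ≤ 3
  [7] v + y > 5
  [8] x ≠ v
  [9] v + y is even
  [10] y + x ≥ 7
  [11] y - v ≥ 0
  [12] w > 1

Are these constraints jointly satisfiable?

Take x = 4, y = 3, z = 3, w = 2, v = 3. Then constraint 1: w - x = -2; constraint 2: v - y = 0, and every other listed constraint is also met.

Satisfiable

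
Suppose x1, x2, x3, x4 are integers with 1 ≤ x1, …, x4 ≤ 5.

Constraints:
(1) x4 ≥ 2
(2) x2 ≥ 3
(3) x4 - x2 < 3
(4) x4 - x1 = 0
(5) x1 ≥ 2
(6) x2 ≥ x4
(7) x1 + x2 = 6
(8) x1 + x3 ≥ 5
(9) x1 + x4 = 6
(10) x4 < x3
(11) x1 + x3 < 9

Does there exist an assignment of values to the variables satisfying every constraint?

Satisfiable

One satisfying assignment is x1 = 3, x2 = 3, x3 = 4, x4 = 3.
For the less obvious constraints — constraint 3: x4 - x2 = 0; constraint 4: x4 - x1 = 0 — and the others hold by inspection.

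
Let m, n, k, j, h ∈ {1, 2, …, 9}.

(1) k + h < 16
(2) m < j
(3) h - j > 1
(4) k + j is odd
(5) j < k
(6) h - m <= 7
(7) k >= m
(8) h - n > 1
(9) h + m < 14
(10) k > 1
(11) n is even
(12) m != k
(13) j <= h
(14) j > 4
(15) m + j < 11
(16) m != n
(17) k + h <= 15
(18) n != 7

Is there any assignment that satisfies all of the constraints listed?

Satisfiable

Try m = 4, n = 6, k = 6, j = 5, h = 9.
Check constraint 1: k + h = 15; constraint 3: h - j = 4; constraint 6: h - m = 5. The remaining constraints are straightforward to verify.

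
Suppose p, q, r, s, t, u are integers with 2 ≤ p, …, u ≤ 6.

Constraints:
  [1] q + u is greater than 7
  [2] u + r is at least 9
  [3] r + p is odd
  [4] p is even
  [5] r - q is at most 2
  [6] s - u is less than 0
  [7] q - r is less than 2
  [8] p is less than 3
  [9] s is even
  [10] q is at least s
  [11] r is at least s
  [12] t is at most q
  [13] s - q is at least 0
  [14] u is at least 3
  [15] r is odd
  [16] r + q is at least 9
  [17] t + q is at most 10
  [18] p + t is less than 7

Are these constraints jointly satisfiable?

Satisfiable

Try p = 2, q = 4, r = 5, s = 4, t = 3, u = 6.
Check constraint 1: q + u = 10; constraint 2: u + r = 11. The remaining constraints are straightforward to verify.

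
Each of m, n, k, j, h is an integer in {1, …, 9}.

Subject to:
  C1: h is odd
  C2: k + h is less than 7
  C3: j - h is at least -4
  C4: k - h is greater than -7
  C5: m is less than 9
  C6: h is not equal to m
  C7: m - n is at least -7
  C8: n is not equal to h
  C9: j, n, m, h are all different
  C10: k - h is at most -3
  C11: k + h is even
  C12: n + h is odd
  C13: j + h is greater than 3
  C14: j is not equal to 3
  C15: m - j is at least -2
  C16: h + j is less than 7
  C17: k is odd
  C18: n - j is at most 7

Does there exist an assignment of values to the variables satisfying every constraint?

One satisfying assignment is m = 2, n = 8, k = 1, j = 1, h = 5.
For the less obvious constraints — constraint 2: k + h = 6; constraint 3: j - h = -4; constraint 4: k - h = -4 — and the others hold by inspection.

Satisfiable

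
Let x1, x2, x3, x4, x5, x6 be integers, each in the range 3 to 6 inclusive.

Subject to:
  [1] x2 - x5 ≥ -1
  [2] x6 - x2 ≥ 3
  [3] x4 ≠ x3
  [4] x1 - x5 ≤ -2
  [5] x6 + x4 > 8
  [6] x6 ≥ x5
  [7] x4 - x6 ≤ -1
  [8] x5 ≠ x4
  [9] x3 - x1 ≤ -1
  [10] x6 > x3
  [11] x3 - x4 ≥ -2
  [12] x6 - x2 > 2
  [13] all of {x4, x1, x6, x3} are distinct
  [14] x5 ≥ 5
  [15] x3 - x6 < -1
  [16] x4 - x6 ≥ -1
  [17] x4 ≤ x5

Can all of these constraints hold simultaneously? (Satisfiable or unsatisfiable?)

Unsatisfiable

Constraints 1, 2, 4, 9, 11, and 16 give x2 − x5 ≥ -1, x5 − x1 ≥ 2, x1 − x3 ≥ 1, x3 − x4 ≥ -2, x4 − x6 ≥ -1, x6 − x2 ≥ 3.
Adding all 6 inequalities: the left sides telescope to 0, and the right sides sum to (-1) + 2 + 1 + (-2) + (-1) + 3 = 2. So 0 ≥ 2, which is false.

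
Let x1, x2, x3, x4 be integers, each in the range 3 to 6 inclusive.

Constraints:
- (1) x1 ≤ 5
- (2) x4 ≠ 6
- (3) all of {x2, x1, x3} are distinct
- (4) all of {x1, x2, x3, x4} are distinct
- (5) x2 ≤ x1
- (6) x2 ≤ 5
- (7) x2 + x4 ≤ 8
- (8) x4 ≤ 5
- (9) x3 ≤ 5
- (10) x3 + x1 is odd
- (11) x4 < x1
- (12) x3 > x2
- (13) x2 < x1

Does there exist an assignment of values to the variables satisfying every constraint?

Unsatisfiable

Constraints 1, 6, 8, and 9 confine each of x1, x2, x3, x4 to the 3 values {3, …, 5} (the domain already gives each ≥ 3).
Constraint 4 requires all 4 of them to be distinct, but only 3 values are available — impossible by the pigeonhole principle.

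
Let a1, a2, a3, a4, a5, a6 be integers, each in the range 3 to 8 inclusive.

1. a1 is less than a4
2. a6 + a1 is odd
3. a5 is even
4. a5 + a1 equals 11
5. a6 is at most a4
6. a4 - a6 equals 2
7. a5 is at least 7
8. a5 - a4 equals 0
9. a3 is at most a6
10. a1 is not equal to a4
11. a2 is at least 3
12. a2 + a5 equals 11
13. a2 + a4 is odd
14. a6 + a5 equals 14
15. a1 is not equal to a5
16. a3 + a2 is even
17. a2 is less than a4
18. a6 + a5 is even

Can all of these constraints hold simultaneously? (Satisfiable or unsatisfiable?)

Setting (a1, a2, a3, a4, a5, a6) = (3, 3, 5, 8, 8, 6) satisfies everything: constraint 4: a5 + a1 = 11; constraint 6: a4 - a6 = 2, and the others follow.

Satisfiable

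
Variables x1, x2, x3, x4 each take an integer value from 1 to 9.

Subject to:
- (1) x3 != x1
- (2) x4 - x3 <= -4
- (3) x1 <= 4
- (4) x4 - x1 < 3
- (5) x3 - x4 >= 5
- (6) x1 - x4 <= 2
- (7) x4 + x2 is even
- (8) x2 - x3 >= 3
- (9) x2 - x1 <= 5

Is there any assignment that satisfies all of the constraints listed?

Constraints 5, 6, 8, and 9 give x1 − x2 ≥ -5, x2 − x3 ≥ 3, x3 − x4 ≥ 5, x4 − x1 ≥ -2.
Adding all 4 inequalities: the left sides telescope to 0, and the right sides sum to (-5) + 3 + 5 + (-2) = 1. So 0 ≥ 1, which is false.

Unsatisfiable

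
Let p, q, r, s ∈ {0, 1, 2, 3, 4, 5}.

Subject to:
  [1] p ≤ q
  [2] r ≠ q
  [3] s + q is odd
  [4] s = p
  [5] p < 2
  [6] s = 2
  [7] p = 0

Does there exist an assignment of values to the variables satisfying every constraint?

Constraint 6 fixes s = 2 and constraint 7 fixes p = 0, but constraint 4 requires s = p. Since 2 ≠ 0, contradiction.

Unsatisfiable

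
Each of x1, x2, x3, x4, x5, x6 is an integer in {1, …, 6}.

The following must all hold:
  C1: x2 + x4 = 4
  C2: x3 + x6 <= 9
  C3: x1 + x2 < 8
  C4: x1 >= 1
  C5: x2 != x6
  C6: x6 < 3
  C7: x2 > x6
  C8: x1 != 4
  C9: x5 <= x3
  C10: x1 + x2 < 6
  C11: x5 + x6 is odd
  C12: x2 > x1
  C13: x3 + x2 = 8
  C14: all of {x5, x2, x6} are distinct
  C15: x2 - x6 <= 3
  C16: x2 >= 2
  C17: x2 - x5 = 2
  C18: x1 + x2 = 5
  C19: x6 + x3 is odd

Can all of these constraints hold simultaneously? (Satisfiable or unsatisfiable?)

Setting (x1, x2, x3, x4, x5, x6) = (2, 3, 5, 1, 1, 2) satisfies everything: constraint 1: x2 + x4 = 4; constraint 2: x3 + x6 = 7; constraint 3: x1 + x2 = 5, and the others follow.

Satisfiable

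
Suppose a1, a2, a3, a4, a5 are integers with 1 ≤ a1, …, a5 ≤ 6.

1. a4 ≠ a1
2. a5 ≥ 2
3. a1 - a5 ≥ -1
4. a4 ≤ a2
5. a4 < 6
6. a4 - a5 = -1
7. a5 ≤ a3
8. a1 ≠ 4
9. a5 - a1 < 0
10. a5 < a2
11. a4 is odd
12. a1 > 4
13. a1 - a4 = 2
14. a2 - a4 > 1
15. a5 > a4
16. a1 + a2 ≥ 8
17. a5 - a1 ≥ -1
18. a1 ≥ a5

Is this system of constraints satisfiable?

Satisfiable

Setting (a1, a2, a3, a4, a5) = (5, 6, 6, 3, 4) satisfies everything: constraint 3: a1 - a5 = 1; constraint 6: a4 - a5 = -1; constraint 9: a5 - a1 = -1, and the others follow.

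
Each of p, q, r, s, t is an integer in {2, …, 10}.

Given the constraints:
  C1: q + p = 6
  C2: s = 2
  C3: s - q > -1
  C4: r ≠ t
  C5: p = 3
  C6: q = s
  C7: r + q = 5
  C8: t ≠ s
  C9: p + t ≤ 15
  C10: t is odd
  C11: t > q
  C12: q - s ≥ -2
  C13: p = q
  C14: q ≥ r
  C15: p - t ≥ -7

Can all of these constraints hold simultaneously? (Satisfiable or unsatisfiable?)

Constraint 5 fixes p = 3 and constraint 2 fixes s = 2. Constraints 6 and 13 give p = q = s, so p = s. But 3 ≠ 2 — contradiction.

Unsatisfiable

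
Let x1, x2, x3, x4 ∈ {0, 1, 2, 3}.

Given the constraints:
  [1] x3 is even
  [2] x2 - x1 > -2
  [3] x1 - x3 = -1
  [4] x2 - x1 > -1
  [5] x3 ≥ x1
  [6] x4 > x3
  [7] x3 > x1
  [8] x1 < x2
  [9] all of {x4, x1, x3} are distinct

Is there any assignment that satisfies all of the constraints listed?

Satisfiable

Setting (x1, x2, x3, x4) = (1, 2, 2, 3) satisfies everything: constraint 2: x2 - x1 = 1; constraint 3: x1 - x3 = -1, and the others follow.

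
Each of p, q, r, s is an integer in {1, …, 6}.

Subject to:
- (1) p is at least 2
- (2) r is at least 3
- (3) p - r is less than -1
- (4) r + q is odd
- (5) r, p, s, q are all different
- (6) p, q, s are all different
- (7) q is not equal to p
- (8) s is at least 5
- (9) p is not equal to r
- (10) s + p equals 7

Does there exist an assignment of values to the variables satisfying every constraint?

Satisfiable

Setting (p, q, r, s) = (2, 1, 4, 5) satisfies everything: constraint 3: p - r = -2; constraint 10: s + p = 7, and the others follow.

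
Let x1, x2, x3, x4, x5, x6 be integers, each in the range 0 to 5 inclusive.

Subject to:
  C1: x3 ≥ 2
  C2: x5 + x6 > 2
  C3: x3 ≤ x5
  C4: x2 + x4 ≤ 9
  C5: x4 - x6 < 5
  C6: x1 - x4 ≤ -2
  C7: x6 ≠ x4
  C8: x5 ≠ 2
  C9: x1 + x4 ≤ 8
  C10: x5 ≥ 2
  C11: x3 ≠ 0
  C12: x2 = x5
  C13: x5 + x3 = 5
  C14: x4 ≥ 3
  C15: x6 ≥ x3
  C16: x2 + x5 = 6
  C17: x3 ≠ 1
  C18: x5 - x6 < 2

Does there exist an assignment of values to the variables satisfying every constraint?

Satisfiable

Take x1 = 2, x2 = 3, x3 = 2, x4 = 4, x5 = 3, x6 = 2. Then constraint 2: x5 + x6 = 5; constraint 4: x2 + x4 = 7; constraint 5: x4 - x6 = 2, and every other listed constraint is also met.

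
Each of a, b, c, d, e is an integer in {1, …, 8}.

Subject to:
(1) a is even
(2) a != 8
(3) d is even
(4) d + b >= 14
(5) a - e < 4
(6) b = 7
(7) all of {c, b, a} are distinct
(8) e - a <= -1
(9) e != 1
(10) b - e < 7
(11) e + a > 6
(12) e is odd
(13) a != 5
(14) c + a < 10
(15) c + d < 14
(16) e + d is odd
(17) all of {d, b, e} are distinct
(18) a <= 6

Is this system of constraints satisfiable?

Satisfiable

The assignment a = 4, b = 7, c = 3, d = 8, e = 3 works:
  constraint 4 holds since d + b = 15.
  constraint 5 holds since a - e = 1.
  constraint 8 holds since e - a = -1.
The rest check out directly.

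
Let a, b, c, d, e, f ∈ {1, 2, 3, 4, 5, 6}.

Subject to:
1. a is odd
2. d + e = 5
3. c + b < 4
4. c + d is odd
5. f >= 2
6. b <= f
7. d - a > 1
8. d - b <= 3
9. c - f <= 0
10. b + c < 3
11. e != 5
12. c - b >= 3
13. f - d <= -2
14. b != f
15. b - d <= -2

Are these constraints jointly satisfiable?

Unsatisfiable

Constraints 8, 9, 12, and 13 give d − f ≥ 2, f − c ≥ 0, c − b ≥ 3, b − d ≥ -3.
Adding all 4 inequalities: the left sides telescope to 0, and the right sides sum to 2 + 0 + 3 + (-3) = 2. So 0 ≥ 2, which is false.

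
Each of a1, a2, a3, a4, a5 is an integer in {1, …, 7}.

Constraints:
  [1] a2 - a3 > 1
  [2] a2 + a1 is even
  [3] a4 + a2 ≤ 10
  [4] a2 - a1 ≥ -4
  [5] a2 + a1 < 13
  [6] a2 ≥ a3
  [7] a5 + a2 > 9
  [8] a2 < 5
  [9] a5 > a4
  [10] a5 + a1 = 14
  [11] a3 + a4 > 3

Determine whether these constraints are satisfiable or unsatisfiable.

Satisfiable

Setting (a1, a2, a3, a4, a5) = (7, 3, 1, 4, 7) satisfies everything: constraint 1: a2 - a3 = 2; constraint 3: a4 + a2 = 7, and the others follow.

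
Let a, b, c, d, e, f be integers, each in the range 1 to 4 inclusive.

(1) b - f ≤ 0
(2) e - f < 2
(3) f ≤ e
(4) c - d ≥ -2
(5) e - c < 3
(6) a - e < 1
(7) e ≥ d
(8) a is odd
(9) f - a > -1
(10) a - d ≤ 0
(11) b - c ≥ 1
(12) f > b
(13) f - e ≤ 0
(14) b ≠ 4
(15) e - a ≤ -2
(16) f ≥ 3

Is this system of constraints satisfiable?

Unsatisfiable

Constraints 1, 4, 10, 11, 13, and 15 give d − a ≥ 0, a − e ≥ 2, e − f ≥ 0, f − b ≥ 0, b − c ≥ 1, c − d ≥ -2.
Adding all 6 inequalities: the left sides telescope to 0, and the right sides sum to 0 + 2 + 0 + 0 + 1 + (-2) = 1. So 0 ≥ 1, which is false.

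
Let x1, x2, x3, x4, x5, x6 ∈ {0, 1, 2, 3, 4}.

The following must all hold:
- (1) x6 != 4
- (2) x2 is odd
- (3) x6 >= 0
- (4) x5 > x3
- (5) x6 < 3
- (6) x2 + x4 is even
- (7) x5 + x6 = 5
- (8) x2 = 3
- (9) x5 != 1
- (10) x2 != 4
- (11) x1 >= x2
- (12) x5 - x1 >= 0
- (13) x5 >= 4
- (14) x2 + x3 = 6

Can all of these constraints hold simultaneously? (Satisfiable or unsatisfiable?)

Satisfiable

The assignment x1 = 4, x2 = 3, x3 = 3, x4 = 1, x5 = 4, x6 = 1 works:
  constraint 7 holds since x5 + x6 = 5.
  constraint 12 holds since x5 - x1 = 0.
The rest check out directly.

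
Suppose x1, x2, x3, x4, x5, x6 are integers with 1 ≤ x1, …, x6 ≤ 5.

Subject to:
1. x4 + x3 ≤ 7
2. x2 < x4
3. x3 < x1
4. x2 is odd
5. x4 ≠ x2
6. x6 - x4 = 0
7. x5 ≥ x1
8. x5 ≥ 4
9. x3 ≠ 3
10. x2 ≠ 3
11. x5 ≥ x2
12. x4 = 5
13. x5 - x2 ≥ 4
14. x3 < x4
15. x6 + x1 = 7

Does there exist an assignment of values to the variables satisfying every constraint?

Satisfiable

The assignment x1 = 2, x2 = 1, x3 = 1, x4 = 5, x5 = 5, x6 = 5 works:
  constraint 1 holds since x4 + x3 = 6.
  constraint 6 holds since x6 - x4 = 0.
The rest check out directly.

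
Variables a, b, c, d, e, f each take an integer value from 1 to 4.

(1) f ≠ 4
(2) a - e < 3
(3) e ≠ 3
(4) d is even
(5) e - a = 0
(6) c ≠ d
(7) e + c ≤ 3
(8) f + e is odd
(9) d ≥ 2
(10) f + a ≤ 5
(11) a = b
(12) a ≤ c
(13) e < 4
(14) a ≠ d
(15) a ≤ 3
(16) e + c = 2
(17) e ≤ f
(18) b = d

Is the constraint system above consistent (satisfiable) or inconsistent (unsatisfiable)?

Unsatisfiable

From constraints 11 and 18, a = b = d, so a = d. But constraint 14 says a ≠ d. Contradiction.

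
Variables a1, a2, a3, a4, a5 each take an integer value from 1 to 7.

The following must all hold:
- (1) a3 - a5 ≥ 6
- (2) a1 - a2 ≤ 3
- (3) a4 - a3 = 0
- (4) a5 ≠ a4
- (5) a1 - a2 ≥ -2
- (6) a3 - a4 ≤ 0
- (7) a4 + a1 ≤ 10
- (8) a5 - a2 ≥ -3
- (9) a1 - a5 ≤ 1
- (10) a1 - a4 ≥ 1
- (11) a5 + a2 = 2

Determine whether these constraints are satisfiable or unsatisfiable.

Unsatisfiable

Constraints 1, 2, 6, 8, and 10 give a5 − a2 ≥ -3, a2 − a1 ≥ -3, a1 − a4 ≥ 1, a4 − a3 ≥ 0, a3 − a5 ≥ 6.
Adding all 5 inequalities: the left sides telescope to 0, and the right sides sum to (-3) + (-3) + 1 + 0 + 6 = 1. So 0 ≥ 1, which is false.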